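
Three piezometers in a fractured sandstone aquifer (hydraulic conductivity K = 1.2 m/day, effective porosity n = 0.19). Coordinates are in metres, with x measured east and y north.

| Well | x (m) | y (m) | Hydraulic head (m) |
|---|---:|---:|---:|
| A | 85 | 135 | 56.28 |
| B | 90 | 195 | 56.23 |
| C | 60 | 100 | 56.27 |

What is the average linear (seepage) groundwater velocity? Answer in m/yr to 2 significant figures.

Three-point gradient (reference A): Δ to B = (5, 60, -0.05), Δ to C = (-25, -35, -0.01).
∂h/∂x = +0.001774, ∂h/∂y = -0.0009811 (det = 1325).
|∇h| = √(0.001774² + -0.0009811²) = 0.002027
Seepage velocity v = K·i/n = 1.2 × 0.002027 / 0.19 = 0.0128 m/day = 4.675 m/yr.

4.7 m/yr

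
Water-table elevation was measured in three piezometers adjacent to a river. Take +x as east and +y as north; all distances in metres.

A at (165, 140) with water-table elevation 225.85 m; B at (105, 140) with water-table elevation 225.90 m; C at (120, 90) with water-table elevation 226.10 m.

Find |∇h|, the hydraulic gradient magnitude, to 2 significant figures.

0.0043

With h = a·x + b·y + c and A as origin, the differences give:
  (-60)·a + 0·b = +0.05
  (-45)·a + (-50)·b = +0.25
Eliminate b (×(-50) and ×0, subtract): 3000·a = -2.500 → a = ∂h/∂x = -0.0008333
Back-substitute: b = ∂h/∂y = -0.004250.
|∇h| = √(-0.0008333² + -0.004250²) = 0.004331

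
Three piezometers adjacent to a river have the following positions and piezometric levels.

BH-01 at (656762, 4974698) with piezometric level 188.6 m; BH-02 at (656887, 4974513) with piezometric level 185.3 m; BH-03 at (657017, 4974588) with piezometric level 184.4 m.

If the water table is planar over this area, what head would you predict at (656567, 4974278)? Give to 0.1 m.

Three-point gradient (reference BH-01): Δ to BH-02 = (125, -185, -3.3), Δ to BH-03 = (255, -110, -4.2).
∂h/∂x = -0.01239, ∂h/∂y = +0.009469 (det = 33425).
h(656567, 4974278) = 188.6 + (-0.01239)·(-195) + (+0.009469)·(-420) = 188.6 +2.415 -3.977 = 187.038 m.

187.0 m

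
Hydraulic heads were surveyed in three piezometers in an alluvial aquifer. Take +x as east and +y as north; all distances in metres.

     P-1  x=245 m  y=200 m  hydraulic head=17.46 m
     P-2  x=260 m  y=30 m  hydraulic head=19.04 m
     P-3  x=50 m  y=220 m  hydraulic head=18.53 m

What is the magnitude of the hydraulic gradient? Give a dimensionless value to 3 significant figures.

Taking P-1 as reference: P-2−P-1 = (15, -170, +1.58); P-3−P-1 = (-195, 20, +1.07).
Solve a·Δx + b·Δy = Δh: det = 15·20 − (-195)·(-170) = -32850.
∂h/∂x = [(+1.58)·20 − (+1.07)·(-170)] / -32850 = -0.006499
∂h/∂y = [15·(+1.07) − (-195)·(+1.58)] / -32850 = -0.009868
|∇h| = √(-0.006499² + -0.009868²) = 0.01182

0.0118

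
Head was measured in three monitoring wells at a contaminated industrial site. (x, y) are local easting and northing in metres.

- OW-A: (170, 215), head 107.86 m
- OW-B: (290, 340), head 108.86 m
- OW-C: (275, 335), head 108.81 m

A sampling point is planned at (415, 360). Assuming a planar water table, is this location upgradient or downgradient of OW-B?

Differences from OW-A: to OW-B (Δx, Δy, Δh) = (120, 125, +1.00); to OW-C = (105, 120, +0.95).
Determinant of the coordinate differences = 120·120 − 105·125 = 1275.
∂h/∂x = [(+1.00)·120 − (+0.95)·125] / 1275 = +0.0009804
∂h/∂y = [120·(+0.95) − 105·(+1.00)] / 1275 = +0.007059
Head at (415, 360) = 107.86 + (+0.0009804)·(245) + (+0.007059)·(145) = 109.12 m.
That is higher than the 108.86 m at OW-B, so the point is upgradient.

upgradient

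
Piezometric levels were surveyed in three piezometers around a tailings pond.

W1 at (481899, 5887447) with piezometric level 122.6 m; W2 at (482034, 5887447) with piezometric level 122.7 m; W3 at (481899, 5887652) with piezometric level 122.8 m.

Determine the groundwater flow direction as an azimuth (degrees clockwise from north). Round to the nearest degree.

∂h/∂x = (122.7 − 122.6) / (482034 − 481899) = +0.0007407
∂h/∂y = (122.8 − 122.6) / (5887652 − 5887447) = +0.0009756
Flow direction (−∇h) has components (-0.0007407 E, -0.0009756 N).
Azimuth = atan2(E, N) = atan2(-0.0007407, -0.0009756) = 217.2° ≈ 217°.

217°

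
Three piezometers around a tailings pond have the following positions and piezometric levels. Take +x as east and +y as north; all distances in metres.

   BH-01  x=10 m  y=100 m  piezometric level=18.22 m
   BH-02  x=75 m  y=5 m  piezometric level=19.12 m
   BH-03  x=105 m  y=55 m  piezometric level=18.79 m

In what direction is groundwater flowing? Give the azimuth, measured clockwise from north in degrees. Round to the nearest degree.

With h = a·x + b·y + c and BH-01 as origin, the differences give:
  65·a + (-95)·b = +0.90
  95·a + (-45)·b = +0.57
Eliminate b (×(-45) and ×(-95), subtract): 6100·a = 13.650 → a = ∂h/∂x = +0.002238
Back-substitute: b = ∂h/∂y = -0.007943.
Flow direction (−∇h) has components (-0.002238 E, +0.007943 N).
Azimuth = atan2(E, N) = atan2(-0.002238, +0.007943) = 344.3° ≈ 344°.

344°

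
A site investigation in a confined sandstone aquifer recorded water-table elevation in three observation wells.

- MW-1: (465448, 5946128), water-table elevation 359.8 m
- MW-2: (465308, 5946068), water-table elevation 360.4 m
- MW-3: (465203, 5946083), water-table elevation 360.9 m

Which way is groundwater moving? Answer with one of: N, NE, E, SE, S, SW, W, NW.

E

Taking MW-1 as reference: MW-2−MW-1 = (-140, -60, +0.6); MW-3−MW-1 = (-245, -45, +1.1).
Solve a·Δx + b·Δy = Δh: det = (-140)·(-45) − (-245)·(-60) = -8400.
∂h/∂x = [(+0.6)·(-45) − (+1.1)·(-60)] / -8400 = -0.004643
∂h/∂y = [(-140)·(+1.1) − (-245)·(+0.6)] / -8400 = +0.0008333
Flow = −∇h = (+0.004643 east, -0.0008333 north), which points east.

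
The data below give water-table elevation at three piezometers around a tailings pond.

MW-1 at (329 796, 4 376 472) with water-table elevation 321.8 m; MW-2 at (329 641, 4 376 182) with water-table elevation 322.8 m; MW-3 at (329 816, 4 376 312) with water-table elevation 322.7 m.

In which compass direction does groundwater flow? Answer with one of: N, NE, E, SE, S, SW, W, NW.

NW

Differences from MW-1: to MW-2 (Δx, Δy, Δh) = (-155, -290, +1.0); to MW-3 = (20, -160, +0.9).
Solve a·Δx + b·Δy = Δh: det = (-155)·(-160) − 20·(-290) = 30600.
∂h/∂x = [(+1.0)·(-160) − (+0.9)·(-290)] / 30600 = +0.003301
∂h/∂y = [(-155)·(+0.9) − 20·(+1.0)] / 30600 = -0.005212
Flow = −∇h = (-0.003301 east, +0.005212 north), which points northwest.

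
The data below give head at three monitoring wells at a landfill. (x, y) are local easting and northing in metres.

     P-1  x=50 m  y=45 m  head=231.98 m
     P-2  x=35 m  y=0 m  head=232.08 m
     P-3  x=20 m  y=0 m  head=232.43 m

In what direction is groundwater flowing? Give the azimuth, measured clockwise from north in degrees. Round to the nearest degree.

Differences from P-1: to P-2 (Δx, Δy, Δh) = (-15, -45, +0.10); to P-3 = (-30, -45, +0.45).
Determinant of the coordinate differences = (-15)·(-45) − (-30)·(-45) = -675.
∂h/∂x = [(+0.10)·(-45) − (+0.45)·(-45)] / -675 = -0.02333
∂h/∂y = [(-15)·(+0.45) − (-30)·(+0.10)] / -675 = +0.005556
Flow direction (−∇h) has components (+0.02333 E, -0.005556 N).
Azimuth = atan2(E, N) = atan2(+0.02333, -0.005556) = 103.4° ≈ 103°.

103°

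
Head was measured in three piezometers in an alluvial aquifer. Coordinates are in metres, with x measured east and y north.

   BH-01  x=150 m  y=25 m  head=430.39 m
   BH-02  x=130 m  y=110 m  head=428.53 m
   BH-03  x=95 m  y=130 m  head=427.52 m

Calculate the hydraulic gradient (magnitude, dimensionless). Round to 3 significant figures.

Taking BH-01 as reference: BH-02−BH-01 = (-20, 85, -1.86); BH-03−BH-01 = (-55, 105, -2.87).
Determinant of the coordinate differences = (-20)·105 − (-55)·85 = 2575.
∂h/∂x = [(-1.86)·105 − (-2.87)·85] / 2575 = +0.01889
∂h/∂y = [(-20)·(-2.87) − (-55)·(-1.86)] / 2575 = -0.01744
|∇h| = √(0.01889² + -0.01744²) = 0.02571

0.0257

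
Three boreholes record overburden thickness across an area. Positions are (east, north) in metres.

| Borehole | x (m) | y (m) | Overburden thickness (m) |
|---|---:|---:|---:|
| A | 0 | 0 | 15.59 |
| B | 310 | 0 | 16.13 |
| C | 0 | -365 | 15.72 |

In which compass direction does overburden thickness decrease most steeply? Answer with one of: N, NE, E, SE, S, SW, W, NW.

∂d/∂x = (16.13 − 15.59) / (310 − 0) = +0.001742
∂d/∂y = (15.72 − 15.59) / (-365 − 0) = -0.0003562
Steepest decrease is along −∇f = (-0.001742 E, +0.0003562 N) → west.

W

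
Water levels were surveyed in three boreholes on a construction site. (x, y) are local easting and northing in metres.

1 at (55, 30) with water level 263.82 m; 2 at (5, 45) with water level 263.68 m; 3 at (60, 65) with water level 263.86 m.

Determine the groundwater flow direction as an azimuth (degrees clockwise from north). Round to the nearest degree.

257°

Differences from 1: to 2 (Δx, Δy, Δh) = (-50, 15, -0.14); to 3 = (5, 35, +0.04).
Solve a·Δx + b·Δy = Δh: det = (-50)·35 − 5·15 = -1825.
∂h/∂x = [(-0.14)·35 − (+0.04)·15] / -1825 = +0.003014
∂h/∂y = [(-50)·(+0.04) − 5·(-0.14)] / -1825 = +0.0007123
Flow direction (−∇h) has components (-0.003014 E, -0.0007123 N).
Azimuth = atan2(E, N) = atan2(-0.003014, -0.0007123) = 256.7° ≈ 257°.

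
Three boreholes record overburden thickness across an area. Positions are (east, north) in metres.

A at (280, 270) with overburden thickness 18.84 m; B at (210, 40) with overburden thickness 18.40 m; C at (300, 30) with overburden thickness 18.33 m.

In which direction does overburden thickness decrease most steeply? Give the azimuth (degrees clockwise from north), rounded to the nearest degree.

Differences from A: to B (Δx, Δy, Δh) = (-70, -230, -0.44); to C = (20, -240, -0.51).
Determinant of the coordinate differences = (-70)·(-240) − 20·(-230) = 21400.
∂d/∂x = [(-0.44)·(-240) − (-0.51)·(-230)] / 21400 = -0.0005467
∂d/∂y = [(-70)·(-0.51) − 20·(-0.44)] / 21400 = +0.002079
Steepest decrease is along −∇f: components (+0.0005467 E, -0.002079 N).
Azimuth = atan2(+0.0005467, -0.002079) = 165.3° ≈ 165°.

165°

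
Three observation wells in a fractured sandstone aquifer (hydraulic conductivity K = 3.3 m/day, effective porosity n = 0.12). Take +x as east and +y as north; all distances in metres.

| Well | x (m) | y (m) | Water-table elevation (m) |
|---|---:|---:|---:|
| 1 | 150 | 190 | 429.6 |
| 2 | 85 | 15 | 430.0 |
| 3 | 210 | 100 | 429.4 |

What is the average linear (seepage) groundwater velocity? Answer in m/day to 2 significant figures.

0.12 m/day

Differences from 1: to 2 (Δx, Δy, Δh) = (-65, -175, +0.4); to 3 = (60, -90, -0.2).
Determinant of the coordinate differences = (-65)·(-90) − 60·(-175) = 16350.
∂h/∂x = [(+0.4)·(-90) − (-0.2)·(-175)] / 16350 = -0.004343
∂h/∂y = [(-65)·(-0.2) − 60·(+0.4)] / 16350 = -0.0006728
|∇h| = √(-0.004343² + -0.0006728²) = 0.004395
Seepage velocity v = K·i/n = 3.3 × 0.004395 / 0.12 = 0.1209 m/day.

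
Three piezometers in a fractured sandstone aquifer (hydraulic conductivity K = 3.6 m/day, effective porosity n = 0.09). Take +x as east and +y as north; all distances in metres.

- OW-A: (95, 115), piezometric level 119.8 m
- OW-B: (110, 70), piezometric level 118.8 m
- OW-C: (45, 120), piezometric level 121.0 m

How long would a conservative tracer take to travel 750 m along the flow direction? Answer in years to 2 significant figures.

1.9 years

Taking OW-A as reference: OW-B−OW-A = (15, -45, -1.0); OW-C−OW-A = (-50, 5, +1.2).
Solve a·Δx + b·Δy = Δh: det = 15·5 − (-50)·(-45) = -2175.
∂h/∂x = [(-1.0)·5 − (+1.2)·(-45)] / -2175 = -0.02253
∂h/∂y = [15·(+1.2) − (-50)·(-1.0)] / -2175 = +0.01471
|∇h| = √(-0.02253² + 0.01471²) = 0.02691
Seepage velocity v = K·i/n = 3.6 × 0.02691 / 0.09 = 1.076 m/day.
t = 750 / 1.076 = 697 days = 1.91 years.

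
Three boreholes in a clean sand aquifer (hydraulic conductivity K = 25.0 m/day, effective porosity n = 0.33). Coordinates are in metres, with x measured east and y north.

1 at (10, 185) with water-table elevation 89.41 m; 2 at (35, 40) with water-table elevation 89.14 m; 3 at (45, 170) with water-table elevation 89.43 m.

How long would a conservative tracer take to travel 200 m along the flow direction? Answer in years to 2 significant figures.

With h = a·x + b·y + c and 1 as origin, the differences give:
  25·a + (-145)·b = -0.27
  35·a + (-15)·b = +0.02
Eliminate b (×(-15) and ×(-145), subtract): 4700·a = 6.950 → a = ∂h/∂x = +0.001479
Back-substitute: b = ∂h/∂y = +0.002117.
|∇h| = √(0.001479² + 0.002117²) = 0.002582
Seepage velocity v = K·i/n = 25.0 × 0.002582 / 0.33 = 0.1956 m/day.
t = 200 / 0.1956 = 1022 days = 2.8 years.

2.8 years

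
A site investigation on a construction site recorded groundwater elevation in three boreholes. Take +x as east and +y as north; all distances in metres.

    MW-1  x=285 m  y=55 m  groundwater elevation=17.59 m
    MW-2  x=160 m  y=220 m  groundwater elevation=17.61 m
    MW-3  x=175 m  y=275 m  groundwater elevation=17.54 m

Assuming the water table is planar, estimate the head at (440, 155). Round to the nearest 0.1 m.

Differences from MW-1: to MW-2 (Δx, Δy, Δh) = (-125, 165, +0.02); to MW-3 = (-110, 220, -0.05).
Solve a·Δx + b·Δy = Δh: det = (-125)·220 − (-110)·165 = -9350.
∂h/∂x = [(+0.02)·220 − (-0.05)·165] / -9350 = -0.001353
∂h/∂y = [(-125)·(-0.05) − (-110)·(+0.02)] / -9350 = -0.0009037
h(440, 155) = 17.59 + (-0.001353)·(155) + (-0.0009037)·(100) = 17.59 -0.210 -0.090 = 17.290 m.

17.3 m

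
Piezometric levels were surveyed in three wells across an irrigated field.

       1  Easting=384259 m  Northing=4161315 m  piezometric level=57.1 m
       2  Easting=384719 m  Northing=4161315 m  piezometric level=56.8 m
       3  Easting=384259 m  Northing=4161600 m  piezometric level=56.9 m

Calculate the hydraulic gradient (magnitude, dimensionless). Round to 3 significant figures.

0.000958

∂h/∂x = (56.8 − 57.1) / (384719 − 384259) = -0.0006522
∂h/∂y = (56.9 − 57.1) / (4161600 − 4161315) = -0.0007018
|∇h| = √(-0.0006522² + -0.0007018²) = 0.0009581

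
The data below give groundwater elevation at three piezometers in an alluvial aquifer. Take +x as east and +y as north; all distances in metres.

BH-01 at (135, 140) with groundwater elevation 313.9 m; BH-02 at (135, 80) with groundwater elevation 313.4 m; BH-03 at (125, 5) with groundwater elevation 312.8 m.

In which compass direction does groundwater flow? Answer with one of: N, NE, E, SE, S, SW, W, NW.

Differences from BH-01: to BH-02 (Δx, Δy, Δh) = (0, -60, -0.5); to BH-03 = (-10, -135, -1.1).
Determinant of the coordinate differences = 0·(-135) − (-10)·(-60) = -600.
∂h/∂x = [(-0.5)·(-135) − (-1.1)·(-60)] / -600 = -0.002500
∂h/∂y = [0·(-1.1) − (-10)·(-0.5)] / -600 = +0.008333
Flow = −∇h = (+0.002500 east, -0.008333 north), which points south.

S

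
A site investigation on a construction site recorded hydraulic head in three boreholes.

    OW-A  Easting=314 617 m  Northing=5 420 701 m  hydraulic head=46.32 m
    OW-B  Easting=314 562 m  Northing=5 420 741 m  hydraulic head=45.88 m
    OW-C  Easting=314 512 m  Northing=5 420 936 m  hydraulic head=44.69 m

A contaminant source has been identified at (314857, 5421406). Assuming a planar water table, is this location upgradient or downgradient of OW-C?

Differences from OW-A: to OW-B (Δx, Δy, Δh) = (-55, 40, -0.44); to OW-C = (-105, 235, -1.63).
Determinant of the coordinate differences = (-55)·235 − (-105)·40 = -8725.
∂h/∂x = [(-0.44)·235 − (-1.63)·40] / -8725 = +0.004378
∂h/∂y = [(-55)·(-1.63) − (-105)·(-0.44)] / -8725 = -0.004980
Head at (314857, 5421406) = 46.32 + (+0.004378)·(240) + (-0.004980)·(705) = 43.86 m.
That is lower than the 44.69 m at OW-C, so the point is downgradient.

downgradient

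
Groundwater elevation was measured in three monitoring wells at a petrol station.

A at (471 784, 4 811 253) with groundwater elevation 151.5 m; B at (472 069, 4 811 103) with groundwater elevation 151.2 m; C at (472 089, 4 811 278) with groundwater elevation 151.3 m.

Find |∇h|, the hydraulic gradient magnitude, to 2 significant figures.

Three-point gradient (reference A): Δ to B = (285, -150, -0.3), Δ to C = (305, 25, -0.2).
∂h/∂x = -0.0007092, ∂h/∂y = +0.0006525 (det = 52875).
|∇h| = √(-0.0007092² + 0.0006525²) = 0.0009637

0.00096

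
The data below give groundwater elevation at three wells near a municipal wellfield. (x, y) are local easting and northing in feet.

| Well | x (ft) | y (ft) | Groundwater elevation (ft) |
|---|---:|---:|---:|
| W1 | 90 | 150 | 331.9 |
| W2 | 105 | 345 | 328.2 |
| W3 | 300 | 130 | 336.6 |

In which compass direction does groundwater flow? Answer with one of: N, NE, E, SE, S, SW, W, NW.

Differences from W1: to W2 (Δx, Δy, Δh) = (15, 195, -3.7); to W3 = (210, -20, +4.7).
Solve a·Δx + b·Δy = Δh: det = 15·(-20) − 210·195 = -41250.
∂h/∂x = [(-3.7)·(-20) − (+4.7)·195] / -41250 = +0.02042
∂h/∂y = [15·(+4.7) − 210·(-3.7)] / -41250 = -0.02055
Flow = −∇h = (-0.02042 east, +0.02055 north), which points northwest.

NW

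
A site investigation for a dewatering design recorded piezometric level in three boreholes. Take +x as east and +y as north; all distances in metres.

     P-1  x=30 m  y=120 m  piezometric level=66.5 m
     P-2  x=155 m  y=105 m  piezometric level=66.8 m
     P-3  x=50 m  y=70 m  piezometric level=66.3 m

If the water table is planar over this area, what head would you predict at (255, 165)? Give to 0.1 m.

67.4 m

Taking P-1 as reference: P-2−P-1 = (125, -15, +0.3); P-3−P-1 = (20, -50, -0.2).
Determinant of the coordinate differences = 125·(-50) − 20·(-15) = -5950.
∂h/∂x = [(+0.3)·(-50) − (-0.2)·(-15)] / -5950 = +0.003025
∂h/∂y = [125·(-0.2) − 20·(+0.3)] / -5950 = +0.005210
h(255, 165) = 66.5 + (+0.003025)·(225) + (+0.005210)·(45) = 66.5 +0.681 +0.234 = 67.415 m.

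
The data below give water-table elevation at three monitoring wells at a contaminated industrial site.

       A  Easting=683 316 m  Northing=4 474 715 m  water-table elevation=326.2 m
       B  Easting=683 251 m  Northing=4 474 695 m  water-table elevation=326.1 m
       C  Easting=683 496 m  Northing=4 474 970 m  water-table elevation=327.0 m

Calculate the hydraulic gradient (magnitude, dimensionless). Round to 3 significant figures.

0.00272

Taking A as reference: B−A = (-65, -20, -0.1); C−A = (180, 255, +0.8).
Solve a·Δx + b·Δy = Δh: det = (-65)·255 − 180·(-20) = -12975.
∂h/∂x = [(-0.1)·255 − (+0.8)·(-20)] / -12975 = +0.0007322
∂h/∂y = [(-65)·(+0.8) − 180·(-0.1)] / -12975 = +0.002620
|∇h| = √(0.0007322² + 0.002620²) = 0.00272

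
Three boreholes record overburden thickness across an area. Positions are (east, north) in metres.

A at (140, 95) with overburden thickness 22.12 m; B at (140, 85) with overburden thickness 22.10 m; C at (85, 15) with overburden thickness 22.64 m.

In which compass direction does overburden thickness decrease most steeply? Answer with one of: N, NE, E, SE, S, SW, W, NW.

With d = a·x + b·y + c and A as origin, the differences give:
  0·a + (-10)·b = -0.02
  (-55)·a + (-80)·b = +0.52
Eliminate b (×(-80) and ×(-10), subtract): -550·a = 6.800 → a = ∂d/∂x = -0.01236
Back-substitute: b = ∂d/∂y = +0.002000.
Steepest decrease is along −∇f = (+0.01236 E, -0.002000 N) → east.

E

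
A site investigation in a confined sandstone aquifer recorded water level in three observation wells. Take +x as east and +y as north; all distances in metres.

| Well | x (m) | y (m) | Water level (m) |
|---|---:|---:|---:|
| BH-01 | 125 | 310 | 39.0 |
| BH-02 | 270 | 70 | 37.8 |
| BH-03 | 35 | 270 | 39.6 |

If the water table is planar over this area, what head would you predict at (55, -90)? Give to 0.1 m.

39.2 m

Taking BH-01 as reference: BH-02−BH-01 = (145, -240, -1.2); BH-03−BH-01 = (-90, -40, +0.6).
Determinant of the coordinate differences = 145·(-40) − (-90)·(-240) = -27400.
∂h/∂x = [(-1.2)·(-40) − (+0.6)·(-240)] / -27400 = -0.007007
∂h/∂y = [145·(+0.6) − (-90)·(-1.2)] / -27400 = +0.0007664
h(55, -90) = 39.0 + (-0.007007)·(-70) + (+0.0007664)·(-400) = 39.0 +0.491 -0.307 = 39.184 m.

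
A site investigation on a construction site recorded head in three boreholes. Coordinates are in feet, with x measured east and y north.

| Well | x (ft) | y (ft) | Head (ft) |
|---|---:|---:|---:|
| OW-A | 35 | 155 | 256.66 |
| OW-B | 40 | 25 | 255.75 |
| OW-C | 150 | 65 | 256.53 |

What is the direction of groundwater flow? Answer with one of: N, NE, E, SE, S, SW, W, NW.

Three-point gradient (reference OW-A): Δ to OW-B = (5, -130, -0.91), Δ to OW-C = (115, -90, -0.13).
∂h/∂x = +0.004483, ∂h/∂y = +0.007172 (det = 14500).
Flow = −∇h = (-0.004483 east, -0.007172 north), which points southwest.

SW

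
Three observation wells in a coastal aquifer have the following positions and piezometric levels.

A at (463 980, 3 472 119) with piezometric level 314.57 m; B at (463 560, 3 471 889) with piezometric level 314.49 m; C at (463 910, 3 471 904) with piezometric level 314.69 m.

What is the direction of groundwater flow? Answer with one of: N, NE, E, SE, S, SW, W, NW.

Differences from A: to B (Δx, Δy, Δh) = (-420, -230, -0.08); to C = (-70, -215, +0.12).
Determinant of the coordinate differences = (-420)·(-215) − (-70)·(-230) = 74200.
∂h/∂x = [(-0.08)·(-215) − (+0.12)·(-230)] / 74200 = +0.0006038
∂h/∂y = [(-420)·(+0.12) − (-70)·(-0.08)] / 74200 = -0.0007547
Flow = −∇h = (-0.0006038 east, +0.0007547 north), which points northwest.

NW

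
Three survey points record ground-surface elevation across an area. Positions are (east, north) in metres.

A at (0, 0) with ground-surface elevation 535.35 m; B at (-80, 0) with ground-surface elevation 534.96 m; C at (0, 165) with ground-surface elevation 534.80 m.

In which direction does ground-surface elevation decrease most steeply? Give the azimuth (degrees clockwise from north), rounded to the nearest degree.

∂z/∂x = (534.96 − 535.35) / (-80 − 0) = +0.004875
∂z/∂y = (534.80 − 535.35) / (165 − 0) = -0.003333
Steepest decrease is along −∇f: components (-0.004875 E, +0.003333 N).
Azimuth = atan2(-0.004875, +0.003333) = 304.4° ≈ 304°.

304°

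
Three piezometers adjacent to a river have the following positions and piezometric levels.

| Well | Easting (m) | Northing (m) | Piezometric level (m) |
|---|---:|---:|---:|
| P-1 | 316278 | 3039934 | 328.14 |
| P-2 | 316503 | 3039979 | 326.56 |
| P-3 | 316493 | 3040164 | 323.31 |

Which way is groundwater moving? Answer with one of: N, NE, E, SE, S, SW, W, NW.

N

Differences from P-1: to P-2 (Δx, Δy, Δh) = (225, 45, -1.58); to P-3 = (215, 230, -4.83).
Determinant of the coordinate differences = 225·230 − 215·45 = 42075.
∂h/∂x = [(-1.58)·230 − (-4.83)·45] / 42075 = -0.003471
∂h/∂y = [225·(-4.83) − 215·(-1.58)] / 42075 = -0.01776
Flow = −∇h = (+0.003471 east, +0.01776 north), which points north.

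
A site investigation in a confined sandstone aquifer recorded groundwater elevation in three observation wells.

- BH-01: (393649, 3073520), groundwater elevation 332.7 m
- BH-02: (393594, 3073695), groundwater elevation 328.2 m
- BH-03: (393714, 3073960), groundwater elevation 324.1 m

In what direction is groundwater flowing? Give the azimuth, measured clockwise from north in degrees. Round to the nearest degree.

328°

Taking BH-01 as reference: BH-02−BH-01 = (-55, 175, -4.5); BH-03−BH-01 = (65, 440, -8.6).
Determinant of the coordinate differences = (-55)·440 − 65·175 = -35575.
∂h/∂x = [(-4.5)·440 − (-8.6)·175] / -35575 = +0.01335
∂h/∂y = [(-55)·(-8.6) − 65·(-4.5)] / -35575 = -0.02152
Flow direction (−∇h) has components (-0.01335 E, +0.02152 N).
Azimuth = atan2(E, N) = atan2(-0.01335, +0.02152) = 328.2° ≈ 328°.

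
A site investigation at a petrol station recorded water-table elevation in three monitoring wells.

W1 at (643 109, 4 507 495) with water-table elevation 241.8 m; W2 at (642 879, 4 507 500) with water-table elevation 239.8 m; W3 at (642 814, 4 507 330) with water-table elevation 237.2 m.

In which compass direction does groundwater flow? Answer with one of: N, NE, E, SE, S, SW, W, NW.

SW

Taking W1 as reference: W2−W1 = (-230, 5, -2.0); W3−W1 = (-295, -165, -4.6).
Determinant of the coordinate differences = (-230)·(-165) − (-295)·5 = 39425.
∂h/∂x = [(-2.0)·(-165) − (-4.6)·5] / 39425 = +0.008954
∂h/∂y = [(-230)·(-4.6) − (-295)·(-2.0)] / 39425 = +0.01187
Flow = −∇h = (-0.008954 east, -0.01187 north), which points southwest.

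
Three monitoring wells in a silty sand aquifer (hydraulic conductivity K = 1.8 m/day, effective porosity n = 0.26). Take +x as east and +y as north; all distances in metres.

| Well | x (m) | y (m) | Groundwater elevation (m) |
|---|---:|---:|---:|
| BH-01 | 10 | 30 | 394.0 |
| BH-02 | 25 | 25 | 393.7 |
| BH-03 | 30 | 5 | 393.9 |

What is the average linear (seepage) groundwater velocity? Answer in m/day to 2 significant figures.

0.21 m/day

Taking BH-01 as reference: BH-02−BH-01 = (15, -5, -0.3); BH-03−BH-01 = (20, -25, -0.1).
Determinant of the coordinate differences = 15·(-25) − 20·(-5) = -275.
∂h/∂x = [(-0.3)·(-25) − (-0.1)·(-5)] / -275 = -0.02545
∂h/∂y = [15·(-0.1) − 20·(-0.3)] / -275 = -0.01636
|∇h| = √(-0.02545² + -0.01636²) = 0.03025
Seepage velocity v = K·i/n = 1.8 × 0.03025 / 0.26 = 0.2094 m/day.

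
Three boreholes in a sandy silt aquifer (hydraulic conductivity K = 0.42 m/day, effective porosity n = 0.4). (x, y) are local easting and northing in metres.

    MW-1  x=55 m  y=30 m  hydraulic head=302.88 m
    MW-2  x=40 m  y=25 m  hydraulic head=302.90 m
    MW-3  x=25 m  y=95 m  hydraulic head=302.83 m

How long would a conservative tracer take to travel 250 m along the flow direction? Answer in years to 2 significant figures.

With h = a·x + b·y + c and MW-1 as origin, the differences give:
  (-15)·a + (-5)·b = +0.02
  (-30)·a + 65·b = -0.05
Eliminate b (×65 and ×(-5), subtract): -1125·a = 1.050 → a = ∂h/∂x = -0.0009333
Back-substitute: b = ∂h/∂y = -0.001200.
|∇h| = √(-0.0009333² + -0.001200²) = 0.00152
Seepage velocity v = K·i/n = 0.42 × 0.00152 / 0.4 = 0.001596 m/day.
t = 250 / 0.001596 = 1.566e+05 days = 429 years.

430 years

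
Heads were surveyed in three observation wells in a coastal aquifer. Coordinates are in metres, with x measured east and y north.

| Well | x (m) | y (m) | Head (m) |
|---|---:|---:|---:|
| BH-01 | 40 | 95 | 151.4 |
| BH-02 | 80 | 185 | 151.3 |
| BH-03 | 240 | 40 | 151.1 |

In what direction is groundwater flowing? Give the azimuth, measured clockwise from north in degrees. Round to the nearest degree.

076°

Taking BH-01 as reference: BH-02−BH-01 = (40, 90, -0.1); BH-03−BH-01 = (200, -55, -0.3).
Determinant of the coordinate differences = 40·(-55) − 200·90 = -20200.
∂h/∂x = [(-0.1)·(-55) − (-0.3)·90] / -20200 = -0.001609
∂h/∂y = [40·(-0.3) − 200·(-0.1)] / -20200 = -0.0003960
Flow direction (−∇h) has components (+0.001609 E, +0.0003960 N).
Azimuth = atan2(E, N) = atan2(+0.001609, +0.0003960) = 76.2° ≈ 076°.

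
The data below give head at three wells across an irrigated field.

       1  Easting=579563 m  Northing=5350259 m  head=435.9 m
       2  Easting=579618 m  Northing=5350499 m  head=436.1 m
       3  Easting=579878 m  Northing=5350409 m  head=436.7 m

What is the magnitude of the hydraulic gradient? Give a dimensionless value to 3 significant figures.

0.00242

With h = a·x + b·y + c and 1 as origin, the differences give:
  55·a + 240·b = +0.2
  315·a + 150·b = +0.8
Eliminate b (×150 and ×240, subtract): -67350·a = -162.00 → a = ∂h/∂x = +0.002405
Back-substitute: b = ∂h/∂y = +0.0002821.
|∇h| = √(0.002405² + 0.0002821²) = 0.002421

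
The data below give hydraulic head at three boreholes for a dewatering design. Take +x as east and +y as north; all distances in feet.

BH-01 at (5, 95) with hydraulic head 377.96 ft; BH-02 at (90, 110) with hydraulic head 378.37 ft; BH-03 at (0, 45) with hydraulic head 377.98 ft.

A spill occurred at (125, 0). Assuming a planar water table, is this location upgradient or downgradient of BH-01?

With h = a·x + b·y + c and BH-01 as origin, the differences give:
  85·a + 15·b = +0.41
  (-5)·a + (-50)·b = +0.02
Eliminate b (×(-50) and ×15, subtract): -4175·a = -20.800 → a = ∂h/∂x = +0.004982
Back-substitute: b = ∂h/∂y = -0.0008982.
Head at (125, 0) = 377.96 + (+0.004982)·(120) + (-0.0008982)·(-95) = 378.64 ft.
That is higher than the 377.96 ft at BH-01, so the point is upgradient.

upgradient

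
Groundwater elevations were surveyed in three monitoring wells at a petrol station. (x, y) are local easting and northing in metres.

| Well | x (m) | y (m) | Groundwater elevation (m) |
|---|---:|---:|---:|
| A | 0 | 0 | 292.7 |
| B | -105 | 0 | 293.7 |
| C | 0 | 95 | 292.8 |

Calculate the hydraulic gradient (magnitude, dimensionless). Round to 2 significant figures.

∂h/∂x = (293.7 − 292.7) / (-105 − 0) = -0.009524
∂h/∂y = (292.8 − 292.7) / (95 − 0) = +0.001053
|∇h| = √(-0.009524² + 0.001053²) = 0.009582

0.0096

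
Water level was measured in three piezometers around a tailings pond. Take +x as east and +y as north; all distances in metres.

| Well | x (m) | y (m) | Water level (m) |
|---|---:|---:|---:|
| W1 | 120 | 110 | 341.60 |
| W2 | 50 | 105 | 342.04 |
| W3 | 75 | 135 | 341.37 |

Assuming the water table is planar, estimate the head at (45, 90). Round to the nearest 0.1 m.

342.3 m

Three-point gradient (reference W1): Δ to W2 = (-70, -5, +0.44), Δ to W3 = (-45, 25, -0.23).
∂h/∂x = -0.004987, ∂h/∂y = -0.01818 (det = -1975).
h(45, 90) = 341.60 + (-0.004987)·(-75) + (-0.01818)·(-20) = 341.60 +0.374 +0.364 = 342.338 m.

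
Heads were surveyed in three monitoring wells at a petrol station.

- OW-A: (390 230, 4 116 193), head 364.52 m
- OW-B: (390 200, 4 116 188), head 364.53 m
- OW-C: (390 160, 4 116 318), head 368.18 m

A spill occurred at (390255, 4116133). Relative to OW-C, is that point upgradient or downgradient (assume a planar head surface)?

Differences from OW-A: to OW-B (Δx, Δy, Δh) = (-30, -5, +0.01); to OW-C = (-70, 125, +3.66).
Determinant of the coordinate differences = (-30)·125 − (-70)·(-5) = -4100.
∂h/∂x = [(+0.01)·125 − (+3.66)·(-5)] / -4100 = -0.004768
∂h/∂y = [(-30)·(+3.66) − (-70)·(+0.01)] / -4100 = +0.02661
Head at (390255, 4116133) = 364.52 + (-0.004768)·(25) + (+0.02661)·(-60) = 362.80 m.
That is lower than the 368.18 m at OW-C, so the point is downgradient.

downgradient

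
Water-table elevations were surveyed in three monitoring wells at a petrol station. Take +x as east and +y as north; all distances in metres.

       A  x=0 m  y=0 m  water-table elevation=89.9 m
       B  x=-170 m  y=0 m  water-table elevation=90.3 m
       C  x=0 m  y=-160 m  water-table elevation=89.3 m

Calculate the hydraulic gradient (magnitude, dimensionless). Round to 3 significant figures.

0.00443

∂h/∂x = (90.3 − 89.9) / (-170 − 0) = -0.002353
∂h/∂y = (89.3 − 89.9) / (-160 − 0) = +0.003750
|∇h| = √(-0.002353² + 0.003750²) = 0.004427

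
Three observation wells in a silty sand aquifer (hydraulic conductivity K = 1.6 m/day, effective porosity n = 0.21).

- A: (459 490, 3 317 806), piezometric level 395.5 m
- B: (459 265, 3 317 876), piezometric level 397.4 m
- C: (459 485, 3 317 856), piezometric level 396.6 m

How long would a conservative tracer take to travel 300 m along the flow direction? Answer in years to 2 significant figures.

With h = a·x + b·y + c and A as origin, the differences give:
  (-225)·a + 70·b = +1.9
  (-5)·a + 50·b = +1.1
Eliminate b (×50 and ×70, subtract): -10900·a = 18.00 → a = ∂h/∂x = -0.001651
Back-substitute: b = ∂h/∂y = +0.02183.
|∇h| = √(-0.001651² + 0.02183²) = 0.02189
Seepage velocity v = K·i/n = 1.6 × 0.02189 / 0.21 = 0.1668 m/day.
t = 300 / 0.1668 = 1799 days = 4.93 years.

4.9 years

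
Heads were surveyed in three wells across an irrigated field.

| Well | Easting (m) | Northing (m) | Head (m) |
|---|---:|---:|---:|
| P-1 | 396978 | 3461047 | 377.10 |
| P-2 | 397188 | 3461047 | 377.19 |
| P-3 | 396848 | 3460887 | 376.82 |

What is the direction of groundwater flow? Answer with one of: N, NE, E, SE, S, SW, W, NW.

Taking P-1 as reference: P-2−P-1 = (210, 0, +0.09); P-3−P-1 = (-130, -160, -0.28).
Determinant of the coordinate differences = 210·(-160) − (-130)·0 = -33600.
∂h/∂x = [(+0.09)·(-160) − (-0.28)·0] / -33600 = +0.0004286
∂h/∂y = [210·(-0.28) − (-130)·(+0.09)] / -33600 = +0.001402
Flow = −∇h = (-0.0004286 east, -0.001402 north), which points south.

S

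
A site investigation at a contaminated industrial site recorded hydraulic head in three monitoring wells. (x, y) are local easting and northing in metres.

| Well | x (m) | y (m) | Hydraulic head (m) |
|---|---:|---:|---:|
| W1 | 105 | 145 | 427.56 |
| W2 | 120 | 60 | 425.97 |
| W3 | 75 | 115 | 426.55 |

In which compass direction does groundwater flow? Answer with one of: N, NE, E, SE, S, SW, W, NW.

Differences from W1: to W2 (Δx, Δy, Δh) = (15, -85, -1.59); to W3 = (-30, -30, -1.01).
Solve a·Δx + b·Δy = Δh: det = 15·(-30) − (-30)·(-85) = -3000.
∂h/∂x = [(-1.59)·(-30) − (-1.01)·(-85)] / -3000 = +0.01272
∂h/∂y = [15·(-1.01) − (-30)·(-1.59)] / -3000 = +0.02095
Flow = −∇h = (-0.01272 east, -0.02095 north), which points southwest.

SW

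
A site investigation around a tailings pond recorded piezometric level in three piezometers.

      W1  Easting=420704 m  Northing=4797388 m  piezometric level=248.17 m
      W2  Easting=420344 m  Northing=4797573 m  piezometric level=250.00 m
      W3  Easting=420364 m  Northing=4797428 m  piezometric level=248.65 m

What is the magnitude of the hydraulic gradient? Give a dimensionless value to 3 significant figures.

Differences from W1: to W2 (Δx, Δy, Δh) = (-360, 185, +1.83); to W3 = (-340, 40, +0.48).
Determinant of the coordinate differences = (-360)·40 − (-340)·185 = 48500.
∂h/∂x = [(+1.83)·40 − (+0.48)·185] / 48500 = -0.0003216
∂h/∂y = [(-360)·(+0.48) − (-340)·(+1.83)] / 48500 = +0.009266
|∇h| = √(-0.0003216² + 0.009266²) = 0.009272

0.00927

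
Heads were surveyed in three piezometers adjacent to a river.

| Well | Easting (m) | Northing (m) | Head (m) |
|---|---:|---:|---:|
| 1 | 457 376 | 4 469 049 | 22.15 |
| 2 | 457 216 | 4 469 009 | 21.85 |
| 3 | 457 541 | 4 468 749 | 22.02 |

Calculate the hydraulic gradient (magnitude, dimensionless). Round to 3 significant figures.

0.00202

Taking 1 as reference: 2−1 = (-160, -40, -0.30); 3−1 = (165, -300, -0.13).
Determinant of the coordinate differences = (-160)·(-300) − 165·(-40) = 54600.
∂h/∂x = [(-0.30)·(-300) − (-0.13)·(-40)] / 54600 = +0.001553
∂h/∂y = [(-160)·(-0.13) − 165·(-0.30)] / 54600 = +0.001288
|∇h| = √(0.001553² + 0.001288²) = 0.002018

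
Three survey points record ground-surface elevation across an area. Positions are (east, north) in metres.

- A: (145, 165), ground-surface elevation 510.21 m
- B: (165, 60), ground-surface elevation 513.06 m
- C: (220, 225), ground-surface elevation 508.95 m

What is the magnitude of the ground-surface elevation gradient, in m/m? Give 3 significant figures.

0.0267 m/m

With z = a·x + b·y + c and A as origin, the differences give:
  20·a + (-105)·b = +2.85
  75·a + 60·b = -1.26
Eliminate b (×60 and ×(-105), subtract): 9075·a = 38.700 → a = ∂z/∂x = +0.004264
Back-substitute: b = ∂z/∂y = -0.02633.
|∇f| = √(0.004264² + -0.02633²) = 0.02667 m/m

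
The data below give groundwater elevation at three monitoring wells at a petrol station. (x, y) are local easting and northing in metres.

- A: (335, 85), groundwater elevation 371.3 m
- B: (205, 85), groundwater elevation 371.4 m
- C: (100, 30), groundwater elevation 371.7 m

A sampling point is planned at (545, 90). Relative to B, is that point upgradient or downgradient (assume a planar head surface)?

Taking A as reference: B−A = (-130, 0, +0.1); C−A = (-235, -55, +0.4).
Determinant of the coordinate differences = (-130)·(-55) − (-235)·0 = 7150.
∂h/∂x = [(+0.1)·(-55) − (+0.4)·0] / 7150 = -0.0007692
∂h/∂y = [(-130)·(+0.4) − (-235)·(+0.1)] / 7150 = -0.003986
Head at (545, 90) = 371.3 + (-0.0007692)·(210) + (-0.003986)·(5) = 371.12 m.
That is lower than the 371.4 m at B, so the point is downgradient.

downgradient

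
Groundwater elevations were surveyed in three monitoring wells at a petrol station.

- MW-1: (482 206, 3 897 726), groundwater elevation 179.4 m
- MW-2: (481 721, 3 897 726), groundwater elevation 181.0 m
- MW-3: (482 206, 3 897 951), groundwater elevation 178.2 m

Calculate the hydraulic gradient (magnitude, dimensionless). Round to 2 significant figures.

∂h/∂x = (181.0 − 179.4) / (481721 − 482206) = -0.003299
∂h/∂y = (178.2 − 179.4) / (3897951 − 3897726) = -0.005333
|∇h| = √(-0.003299² + -0.005333²) = 0.006271

0.0063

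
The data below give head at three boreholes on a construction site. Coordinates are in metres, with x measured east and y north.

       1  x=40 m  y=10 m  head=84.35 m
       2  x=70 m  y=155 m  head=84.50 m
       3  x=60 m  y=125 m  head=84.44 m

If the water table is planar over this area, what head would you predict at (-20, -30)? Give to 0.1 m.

83.9 m

Taking 1 as reference: 2−1 = (30, 145, +0.15); 3−1 = (20, 115, +0.09).
Solve a·Δx + b·Δy = Δh: det = 30·115 − 20·145 = 550.
∂h/∂x = [(+0.15)·115 − (+0.09)·145] / 550 = +0.007636
∂h/∂y = [30·(+0.09) − 20·(+0.15)] / 550 = -0.0005455
h(-20, -30) = 84.35 + (+0.007636)·(-60) + (-0.0005455)·(-40) = 84.35 -0.458 +0.022 = 83.914 m.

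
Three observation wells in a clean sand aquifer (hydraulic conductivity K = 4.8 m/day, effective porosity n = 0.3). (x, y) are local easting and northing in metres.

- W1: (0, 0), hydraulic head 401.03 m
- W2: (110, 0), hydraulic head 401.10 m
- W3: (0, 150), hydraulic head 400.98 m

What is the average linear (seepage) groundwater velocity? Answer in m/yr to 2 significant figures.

∂h/∂x = (401.10 − 401.03) / (110 − 0) = +0.0006364
∂h/∂y = (400.98 − 401.03) / (150 − 0) = -0.0003333
|∇h| = √(0.0006364² + -0.0003333²) = 0.0007184
Seepage velocity v = K·i/n = 4.8 × 0.0007184 / 0.3 = 0.01149 m/day = 4.197 m/yr.

4.2 m/yr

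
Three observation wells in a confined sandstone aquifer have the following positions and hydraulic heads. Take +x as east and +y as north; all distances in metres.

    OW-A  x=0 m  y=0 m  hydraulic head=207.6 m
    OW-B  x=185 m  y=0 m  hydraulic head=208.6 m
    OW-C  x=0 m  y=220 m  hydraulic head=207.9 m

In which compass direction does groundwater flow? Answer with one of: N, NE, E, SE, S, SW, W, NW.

∂h/∂x = (208.6 − 207.6) / (185 − 0) = +0.005405
∂h/∂y = (207.9 − 207.6) / (220 − 0) = +0.001364
Flow = −∇h = (-0.005405 east, -0.001364 north), which points west.

W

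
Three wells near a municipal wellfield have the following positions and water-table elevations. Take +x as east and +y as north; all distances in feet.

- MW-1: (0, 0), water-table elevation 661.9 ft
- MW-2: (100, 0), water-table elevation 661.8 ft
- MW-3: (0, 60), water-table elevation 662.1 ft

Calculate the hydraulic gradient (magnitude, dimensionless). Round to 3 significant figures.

0.00348

∂h/∂x = (661.8 − 661.9) / (100 − 0) = -0.001000
∂h/∂y = (662.1 − 661.9) / (60 − 0) = +0.003333
|∇h| = √(-0.001000² + 0.003333²) = 0.00348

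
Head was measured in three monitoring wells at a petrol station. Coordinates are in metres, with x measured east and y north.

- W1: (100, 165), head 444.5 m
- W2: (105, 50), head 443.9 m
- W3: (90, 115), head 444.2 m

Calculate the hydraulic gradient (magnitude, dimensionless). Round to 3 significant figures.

0.00625

With h = a·x + b·y + c and W1 as origin, the differences give:
  5·a + (-115)·b = -0.6
  (-10)·a + (-50)·b = -0.3
Eliminate b (×(-50) and ×(-115), subtract): -1400·a = -4.50 → a = ∂h/∂x = +0.003214
Back-substitute: b = ∂h/∂y = +0.005357.
|∇h| = √(0.003214² + 0.005357²) = 0.006247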